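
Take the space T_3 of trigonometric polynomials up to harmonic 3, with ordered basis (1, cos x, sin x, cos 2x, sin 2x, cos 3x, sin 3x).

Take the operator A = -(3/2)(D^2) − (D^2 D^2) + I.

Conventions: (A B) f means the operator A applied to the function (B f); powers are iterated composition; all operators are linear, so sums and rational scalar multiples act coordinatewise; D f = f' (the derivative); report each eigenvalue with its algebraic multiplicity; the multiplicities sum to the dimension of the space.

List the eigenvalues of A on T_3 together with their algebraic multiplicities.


image of 1: 1
image of cos x: (3/2)cos x
image of sin x: (3/2)sin x
image of cos 2x: -9cos 2x
image of sin 2x: -9sin 2x
image of cos 3x: -(133/2)cos 3x
image of sin 3x: -(133/2)sin 3x
the matrix is diagonal; its diagonal is (1, 3/2, 3/2, -9, -9, -133/2, -133/2)
for a triangular matrix the eigenvalues are the diagonal entries, with algebraic multiplicity their repetition count

λ = -133/2 (multiplicity 2), λ = -9 (multiplicity 2), λ = 1 (multiplicity 1), λ = 3/2 (multiplicity 2)


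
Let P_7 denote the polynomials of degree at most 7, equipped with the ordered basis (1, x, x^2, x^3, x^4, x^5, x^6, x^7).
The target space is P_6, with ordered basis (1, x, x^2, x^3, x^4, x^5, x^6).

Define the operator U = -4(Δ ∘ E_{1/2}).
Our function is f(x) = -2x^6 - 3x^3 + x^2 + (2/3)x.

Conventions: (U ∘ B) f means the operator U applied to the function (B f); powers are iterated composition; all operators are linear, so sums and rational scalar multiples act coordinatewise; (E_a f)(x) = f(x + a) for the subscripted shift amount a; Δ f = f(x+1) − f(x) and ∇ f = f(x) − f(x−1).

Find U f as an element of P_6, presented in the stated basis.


g(x) = 48x^5 + 240x^4 + 520x^3 + 636x^2 + 427x + 358/3

E_{1/2} f = -2x^6 - 6x^5 - (15/2)x^4 - 8x^3 - (43/8)x^2 - (23/24)x + 17/96
Δ E_{1/2} f = -12x^5 - 60x^4 - 130x^3 - 159x^2 - (427/4)x - 179/6
(-4(Δ ∘ E_{1/2})) f = 48x^5 + 240x^4 + 520x^3 + 636x^2 + 427x + 358/3


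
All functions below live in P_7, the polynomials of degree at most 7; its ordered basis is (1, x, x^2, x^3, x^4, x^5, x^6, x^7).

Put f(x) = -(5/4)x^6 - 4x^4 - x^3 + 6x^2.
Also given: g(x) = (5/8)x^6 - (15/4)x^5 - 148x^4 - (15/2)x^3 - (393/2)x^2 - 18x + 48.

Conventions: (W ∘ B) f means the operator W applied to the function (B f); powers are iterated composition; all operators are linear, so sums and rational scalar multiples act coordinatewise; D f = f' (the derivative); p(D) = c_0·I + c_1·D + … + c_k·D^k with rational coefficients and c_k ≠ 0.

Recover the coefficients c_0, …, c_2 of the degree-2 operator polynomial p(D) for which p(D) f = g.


D^0 f = -(5/4)x^6 - 4x^4 - x^3 + 6x^2
D^1 f = -(15/2)x^5 - 16x^3 - 3x^2 + 12x
D^2 f = -(75/2)x^4 - 48x^2 - 6x + 12
matching coefficients of g against c_0 f + c_1 Df + … from the top degree down determines the c_i
solution: c_0 = -1/2, c_1 = 1/2, c_2 = 4

c_0 = -1/2, c_1 = 1/2, c_2 = 4


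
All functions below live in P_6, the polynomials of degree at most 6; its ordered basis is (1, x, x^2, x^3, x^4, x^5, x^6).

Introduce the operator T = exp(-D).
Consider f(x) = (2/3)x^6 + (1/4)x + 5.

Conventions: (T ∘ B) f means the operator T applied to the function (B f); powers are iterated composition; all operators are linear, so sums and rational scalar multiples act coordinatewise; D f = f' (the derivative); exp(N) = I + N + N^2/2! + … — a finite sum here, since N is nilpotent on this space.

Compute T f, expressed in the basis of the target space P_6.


the result is g(x) = (2/3)x^6 - 4x^5 + 10x^4 - (40/3)x^3 + 10x^2 - (15/4)x + 65/12

order-1 term: -4x^5 - 1/4
order-2 term: 10x^4
order-3 term: -(40/3)x^3
order-4 term: 10x^2
order-5 term: -4x
order-6 term: 2/3
the series for exp(-D) f terminates at order 6
exp(-D) f = (2/3)x^6 - 4x^5 + 10x^4 - (40/3)x^3 + 10x^2 - (15/4)x + 65/12


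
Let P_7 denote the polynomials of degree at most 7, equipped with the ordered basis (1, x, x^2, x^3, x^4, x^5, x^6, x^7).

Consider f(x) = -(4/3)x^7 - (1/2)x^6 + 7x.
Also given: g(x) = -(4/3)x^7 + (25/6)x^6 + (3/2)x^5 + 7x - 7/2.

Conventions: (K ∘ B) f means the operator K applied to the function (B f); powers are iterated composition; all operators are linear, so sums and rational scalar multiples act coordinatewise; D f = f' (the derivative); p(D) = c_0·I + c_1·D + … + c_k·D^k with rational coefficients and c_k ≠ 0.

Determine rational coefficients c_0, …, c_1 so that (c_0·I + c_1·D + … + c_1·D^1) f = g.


p(D) = I − (1/2)·D, i.e. c_0 = 1, c_1 = -1/2

D^0 f = -(4/3)x^7 - (1/2)x^6 + 7x
D^1 f = -(28/3)x^6 - 3x^5 + 7
matching coefficients of g against c_0 f + c_1 Df + … from the top degree down determines the c_i
solution: c_0 = 1, c_1 = -1/2


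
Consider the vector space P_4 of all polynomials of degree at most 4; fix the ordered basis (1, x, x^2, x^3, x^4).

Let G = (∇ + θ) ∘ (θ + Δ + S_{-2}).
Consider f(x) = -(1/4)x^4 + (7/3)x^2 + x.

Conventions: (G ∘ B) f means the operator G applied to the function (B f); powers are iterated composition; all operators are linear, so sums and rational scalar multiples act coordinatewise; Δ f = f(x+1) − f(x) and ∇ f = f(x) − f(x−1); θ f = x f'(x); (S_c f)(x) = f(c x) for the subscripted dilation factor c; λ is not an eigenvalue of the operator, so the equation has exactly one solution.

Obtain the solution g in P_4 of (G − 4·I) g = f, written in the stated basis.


write g with unknown coordinates in the stated basis and equate coefficients in (G − 4·I) g = f
solving from the highest basis element down gives g = -(1/304)x^4 - (23/1444)x^3 + (8119/34656)x^2 + (28093/86640)x - 97253/346560
check: G g = -(5/19)x^4 - (23/361)x^3 + (9445/2888)x^2 + (49753/21660)x - 97253/86640
so G g − 4·g = -(1/4)x^4 + (7/3)x^2 + x = f ✓

the image equals g(x) = -(1/304)x^4 - (23/1444)x^3 + (8119/34656)x^2 + (28093/86640)x - 97253/346560


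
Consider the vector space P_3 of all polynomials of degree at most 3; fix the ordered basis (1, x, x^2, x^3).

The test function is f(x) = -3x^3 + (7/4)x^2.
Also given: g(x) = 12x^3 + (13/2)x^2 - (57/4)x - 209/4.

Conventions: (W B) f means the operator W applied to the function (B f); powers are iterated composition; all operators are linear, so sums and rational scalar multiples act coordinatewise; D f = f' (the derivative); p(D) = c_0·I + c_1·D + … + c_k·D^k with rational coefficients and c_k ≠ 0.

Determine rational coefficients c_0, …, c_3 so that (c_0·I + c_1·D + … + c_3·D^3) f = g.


D^0 f = -3x^3 + (7/4)x^2
D^1 f = -9x^2 + (7/2)x
D^2 f = -18x + 7/2
D^3 f = -18
matching coefficients of g against c_0 f + c_1 Df + … from the top degree down determines the c_i
solution: c_0 = -4, c_1 = -3/2, c_2 = 1/2, c_3 = 3

p(D) = -4·I − (3/2)·D + (1/2)·D^2 + 3·D^3, i.e. c_0 = -4, c_1 = -3/2, c_2 = 1/2, c_3 = 3


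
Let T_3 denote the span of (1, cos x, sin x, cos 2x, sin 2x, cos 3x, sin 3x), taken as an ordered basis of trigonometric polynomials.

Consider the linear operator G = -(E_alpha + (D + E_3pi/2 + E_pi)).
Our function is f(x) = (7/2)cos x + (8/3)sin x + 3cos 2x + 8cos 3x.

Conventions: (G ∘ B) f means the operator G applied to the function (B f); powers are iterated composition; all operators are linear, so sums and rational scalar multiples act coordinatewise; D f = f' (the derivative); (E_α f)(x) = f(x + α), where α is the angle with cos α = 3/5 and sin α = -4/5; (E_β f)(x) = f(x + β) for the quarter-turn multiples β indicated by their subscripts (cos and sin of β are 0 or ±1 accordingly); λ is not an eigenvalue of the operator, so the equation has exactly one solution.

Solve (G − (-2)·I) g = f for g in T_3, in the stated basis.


write g with unknown coordinates in the stated basis and equate coefficients in (G − (-2)·I) g = f
solving from the highest basis element down gives g = (47/48)cos x + (23/16)sin x + (171/157)cos 2x - (78/157)sin 2x + (82/75)cos 3x - (76/75)sin 3x
check: G g = (37/24)cos x - (5/24)sin x + (129/157)cos 2x + (156/157)sin 2x + (436/75)cos 3x + (152/75)sin 3x
so G g − (-2)·g = (7/2)cos x + (8/3)sin x + 3cos 2x + 8cos 3x = f ✓

g(x) = (47/48)cos x + (23/16)sin x + (171/157)cos 2x - (78/157)sin 2x + (82/75)cos 3x - (76/75)sin 3x


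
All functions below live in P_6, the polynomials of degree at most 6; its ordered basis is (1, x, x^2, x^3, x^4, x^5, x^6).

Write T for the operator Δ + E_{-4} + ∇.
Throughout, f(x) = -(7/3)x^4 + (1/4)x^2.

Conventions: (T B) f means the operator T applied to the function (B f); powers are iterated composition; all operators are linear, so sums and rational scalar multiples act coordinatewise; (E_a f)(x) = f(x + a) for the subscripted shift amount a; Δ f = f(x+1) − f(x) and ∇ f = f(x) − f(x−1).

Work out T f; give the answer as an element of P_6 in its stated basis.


the image equals g(x) = -(7/3)x^4 + (56/3)x^3 - (895/4)x^2 + (1733/3)x - 1780/3

Δ f = -(28/3)x^3 - 14x^2 - (53/6)x - 25/12
E_{-4} f = -(7/3)x^4 + (112/3)x^3 - (895/4)x^2 + (1786/3)x - 1780/3
∇ f = -(28/3)x^3 + 14x^2 - (53/6)x + 25/12
(Δ + E_{-4} + ∇) f = -(7/3)x^4 + (56/3)x^3 - (895/4)x^2 + (1733/3)x - 1780/3


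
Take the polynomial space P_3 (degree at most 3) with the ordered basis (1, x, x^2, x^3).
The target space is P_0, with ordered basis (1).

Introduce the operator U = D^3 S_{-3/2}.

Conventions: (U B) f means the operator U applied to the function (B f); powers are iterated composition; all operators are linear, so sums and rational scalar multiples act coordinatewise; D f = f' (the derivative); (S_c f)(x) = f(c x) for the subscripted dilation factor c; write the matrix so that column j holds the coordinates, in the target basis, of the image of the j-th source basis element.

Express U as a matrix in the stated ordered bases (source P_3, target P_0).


image of 1: 0
image of x: 0
image of x^2: 0
image of x^3: -81/4
each image's coordinates form column j of the matrix

the matrix is [[0, 0, 0, -81/4]] (rows listed top to bottom)


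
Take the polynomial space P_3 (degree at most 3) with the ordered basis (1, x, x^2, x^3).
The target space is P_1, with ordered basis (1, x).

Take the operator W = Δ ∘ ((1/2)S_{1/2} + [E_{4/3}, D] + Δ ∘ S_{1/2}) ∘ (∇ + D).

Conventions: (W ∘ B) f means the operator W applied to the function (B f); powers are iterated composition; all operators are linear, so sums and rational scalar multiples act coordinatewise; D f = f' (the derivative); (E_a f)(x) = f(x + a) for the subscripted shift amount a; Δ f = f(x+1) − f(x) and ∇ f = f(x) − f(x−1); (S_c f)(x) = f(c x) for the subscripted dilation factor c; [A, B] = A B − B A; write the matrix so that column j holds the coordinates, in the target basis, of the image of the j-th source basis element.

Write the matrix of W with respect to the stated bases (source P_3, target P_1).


image of 1: 0
image of x: 0
image of x^2: 1
image of x^3: (3/2)x + 3
each image's coordinates form column j of the matrix

the matrix is [[0, 0, 1, 3]; [0, 0, 0, 3/2]] (rows listed top to bottom)


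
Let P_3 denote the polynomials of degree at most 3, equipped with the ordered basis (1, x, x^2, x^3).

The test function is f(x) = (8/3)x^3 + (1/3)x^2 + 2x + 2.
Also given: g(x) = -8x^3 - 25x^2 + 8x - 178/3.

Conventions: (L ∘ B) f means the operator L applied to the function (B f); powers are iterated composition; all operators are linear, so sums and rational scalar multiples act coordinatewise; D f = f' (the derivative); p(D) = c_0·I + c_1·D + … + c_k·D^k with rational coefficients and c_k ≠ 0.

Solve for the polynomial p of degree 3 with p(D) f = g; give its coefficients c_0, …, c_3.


p(D) = -3·I − 3·D + D^2 − 3·D^3, i.e. c_0 = -3, c_1 = -3, c_2 = 1, c_3 = -3

D^0 f = (8/3)x^3 + (1/3)x^2 + 2x + 2
D^1 f = 8x^2 + (2/3)x + 2
D^2 f = 16x + 2/3
D^3 f = 16
matching coefficients of g against c_0 f + c_1 Df + … from the top degree down determines the c_i
solution: c_0 = -3, c_1 = -3, c_2 = 1, c_3 = -3


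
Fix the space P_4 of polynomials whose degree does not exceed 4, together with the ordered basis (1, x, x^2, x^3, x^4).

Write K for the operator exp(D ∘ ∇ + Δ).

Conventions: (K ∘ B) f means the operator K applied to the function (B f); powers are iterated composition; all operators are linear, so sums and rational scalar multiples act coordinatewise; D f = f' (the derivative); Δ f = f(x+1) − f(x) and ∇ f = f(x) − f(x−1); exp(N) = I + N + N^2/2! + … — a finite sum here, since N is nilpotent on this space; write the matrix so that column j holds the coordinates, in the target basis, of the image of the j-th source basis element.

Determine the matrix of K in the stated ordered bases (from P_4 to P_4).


image of 1: 1
image of x: x + 1
image of x^2: x^2 + 2x + 4
image of x^3: x^3 + 3x^2 + 12x + 8
image of x^4: x^4 + 4x^3 + 24x^2 + 32x + 43
each image's coordinates form column j of the matrix

the matrix is [[1, 1, 4, 8, 43]; [0, 1, 2, 12, 32]; [0, 0, 1, 3, 24]; [0, 0, 0, 1, 4]; [0, 0, 0, 0, 1]] (rows listed top to bottom)


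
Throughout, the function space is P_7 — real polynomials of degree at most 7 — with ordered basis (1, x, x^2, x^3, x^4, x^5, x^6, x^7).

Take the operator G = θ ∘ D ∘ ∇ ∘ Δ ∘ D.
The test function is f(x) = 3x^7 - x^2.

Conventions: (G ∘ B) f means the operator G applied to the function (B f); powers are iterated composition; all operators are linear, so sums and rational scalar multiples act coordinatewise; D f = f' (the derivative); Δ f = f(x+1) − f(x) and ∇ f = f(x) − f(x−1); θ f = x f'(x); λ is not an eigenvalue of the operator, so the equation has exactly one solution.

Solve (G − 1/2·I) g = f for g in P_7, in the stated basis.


write g with unknown coordinates in the stated basis and equate coefficients in (G − 1/2·I) g = f
solving from the highest basis element down gives g = -6x^7 - 30240x^3 + 2x^2 - 5040x
check: G g = -15120x^3 - 2520x
so G g − 1/2·g = 3x^7 - x^2 = f ✓

the image equals g(x) = -6x^7 - 30240x^3 + 2x^2 - 5040x


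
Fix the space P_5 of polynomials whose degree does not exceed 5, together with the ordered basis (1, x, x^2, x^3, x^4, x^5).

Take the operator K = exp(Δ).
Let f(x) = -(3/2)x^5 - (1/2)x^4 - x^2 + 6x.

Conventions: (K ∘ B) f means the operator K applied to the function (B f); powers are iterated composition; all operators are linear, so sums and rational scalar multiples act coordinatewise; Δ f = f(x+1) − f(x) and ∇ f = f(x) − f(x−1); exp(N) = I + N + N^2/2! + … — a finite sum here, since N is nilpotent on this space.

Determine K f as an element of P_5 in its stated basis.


the result is g(x) = -(3/2)x^5 - 8x^4 - 32x^3 - 82x^2 - (237/2)x - 163/2

order-1 term: -(15/2)x^4 - 17x^3 - 18x^2 - (23/2)x + 3
order-2 term: -15x^3 - 48x^2 - (117/2)x - 27
order-3 term: -15x^2 - 47x - 81/2
order-4 term: -(15/2)x - 31/2
order-5 term: -3/2
the series for exp(Δ) f terminates at order 5
exp(Δ) f = -(3/2)x^5 - 8x^4 - 32x^3 - 82x^2 - (237/2)x - 163/2


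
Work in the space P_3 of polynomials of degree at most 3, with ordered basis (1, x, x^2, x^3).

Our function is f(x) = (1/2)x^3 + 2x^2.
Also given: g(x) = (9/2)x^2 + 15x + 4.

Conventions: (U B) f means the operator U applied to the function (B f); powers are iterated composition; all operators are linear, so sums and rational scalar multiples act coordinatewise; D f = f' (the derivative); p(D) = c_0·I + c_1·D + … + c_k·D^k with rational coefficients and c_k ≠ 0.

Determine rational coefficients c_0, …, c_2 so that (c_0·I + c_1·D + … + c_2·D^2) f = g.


c_0 = 0, c_1 = 3, c_2 = 1

D^0 f = (1/2)x^3 + 2x^2
D^1 f = (3/2)x^2 + 4x
D^2 f = 3x + 4
matching coefficients of g against c_0 f + c_1 Df + … from the top degree down determines the c_i
solution: c_0 = 0, c_1 = 3, c_2 = 1


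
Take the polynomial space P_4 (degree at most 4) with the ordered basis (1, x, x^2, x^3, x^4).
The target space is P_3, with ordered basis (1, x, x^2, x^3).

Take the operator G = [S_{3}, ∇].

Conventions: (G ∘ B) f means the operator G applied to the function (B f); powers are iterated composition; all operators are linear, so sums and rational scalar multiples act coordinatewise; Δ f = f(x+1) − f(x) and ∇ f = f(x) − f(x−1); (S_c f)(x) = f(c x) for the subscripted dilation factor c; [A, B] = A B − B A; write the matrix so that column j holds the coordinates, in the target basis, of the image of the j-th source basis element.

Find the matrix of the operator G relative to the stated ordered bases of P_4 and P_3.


the matrix is [[0, -2, 8, -26, 80]; [0, 0, -12, 72, -312]; [0, 0, 0, -54, 432]; [0, 0, 0, 0, -216]] (rows listed top to bottom)

image of 1: 0
image of x: -2
image of x^2: -12x + 8
image of x^3: -54x^2 + 72x - 26
image of x^4: -216x^3 + 432x^2 - 312x + 80
each image's coordinates form column j of the matrix


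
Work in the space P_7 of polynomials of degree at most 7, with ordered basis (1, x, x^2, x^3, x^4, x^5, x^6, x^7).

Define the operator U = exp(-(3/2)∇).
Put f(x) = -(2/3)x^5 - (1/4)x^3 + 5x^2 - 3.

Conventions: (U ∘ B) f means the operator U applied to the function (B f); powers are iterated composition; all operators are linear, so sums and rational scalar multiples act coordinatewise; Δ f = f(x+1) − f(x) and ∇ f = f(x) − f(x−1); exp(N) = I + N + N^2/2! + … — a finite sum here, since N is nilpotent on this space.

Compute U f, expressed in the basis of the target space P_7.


the result is g(x) = -(2/3)x^5 + 5x^4 - (101/4)x^3 + (669/8)x^2 - (2555/16)x + 4391/32

order-1 term: 5x^4 - 10x^3 + (89/8)x^2 - (169/8)x + 71/8
order-2 term: -15x^3 + 45x^2 - (867/16)x + 567/16
order-3 term: (45/2)x^2 - (135/2)x + 1827/32
order-4 term: -(135/8)x + 135/4
order-5 term: 81/16
the series for exp(-(3/2)∇) f terminates at order 5
exp(-(3/2)∇) f = -(2/3)x^5 + 5x^4 - (101/4)x^3 + (669/8)x^2 - (2555/16)x + 4391/32


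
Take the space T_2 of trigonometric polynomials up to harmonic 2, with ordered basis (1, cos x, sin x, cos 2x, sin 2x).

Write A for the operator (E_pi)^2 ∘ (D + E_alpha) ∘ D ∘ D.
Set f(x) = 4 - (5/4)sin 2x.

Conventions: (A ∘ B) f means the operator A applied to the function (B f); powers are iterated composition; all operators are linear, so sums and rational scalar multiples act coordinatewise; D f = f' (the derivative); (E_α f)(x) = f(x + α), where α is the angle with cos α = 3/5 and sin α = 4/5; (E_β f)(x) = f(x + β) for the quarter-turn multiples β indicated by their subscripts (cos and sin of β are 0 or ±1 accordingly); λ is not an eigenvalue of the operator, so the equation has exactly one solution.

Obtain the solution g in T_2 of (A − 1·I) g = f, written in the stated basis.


write g with unknown coordinates in the stated basis and equate coefficients in (A − 1·I) g = f
solving from the highest basis element down gives g = -4 - (74/701)cos 2x - (3/2804)sin 2x
check: A g = -(74/701)cos 2x - (877/701)sin 2x
so A g − 1·g = 4 - (5/4)sin 2x = f ✓

the result is g(x) = -4 - (74/701)cos 2x - (3/2804)sin 2x


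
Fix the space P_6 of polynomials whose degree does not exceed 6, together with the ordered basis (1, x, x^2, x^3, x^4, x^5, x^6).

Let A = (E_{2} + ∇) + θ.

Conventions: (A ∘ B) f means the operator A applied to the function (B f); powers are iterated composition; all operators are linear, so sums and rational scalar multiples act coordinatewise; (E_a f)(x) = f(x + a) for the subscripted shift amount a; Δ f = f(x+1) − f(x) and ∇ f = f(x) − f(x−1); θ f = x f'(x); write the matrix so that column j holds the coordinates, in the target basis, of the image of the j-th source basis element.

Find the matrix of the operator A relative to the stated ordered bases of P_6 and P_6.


the matrix is [[1, 3, 3, 9, 15, 33, 63]; [0, 2, 6, 9, 36, 75, 198]; [0, 0, 3, 9, 18, 90, 225]; [0, 0, 0, 4, 12, 30, 180]; [0, 0, 0, 0, 5, 15, 45]; [0, 0, 0, 0, 0, 6, 18]; [0, 0, 0, 0, 0, 0, 7]] (rows listed top to bottom)

image of 1: 1
image of x: 2x + 3
image of x^2: 3x^2 + 6x + 3
image of x^3: 4x^3 + 9x^2 + 9x + 9
image of x^4: 5x^4 + 12x^3 + 18x^2 + 36x + 15
image of x^5: 6x^5 + 15x^4 + 30x^3 + 90x^2 + 75x + 33
image of x^6: 7x^6 + 18x^5 + 45x^4 + 180x^3 + 225x^2 + 198x + 63
each image's coordinates form column j of the matrix


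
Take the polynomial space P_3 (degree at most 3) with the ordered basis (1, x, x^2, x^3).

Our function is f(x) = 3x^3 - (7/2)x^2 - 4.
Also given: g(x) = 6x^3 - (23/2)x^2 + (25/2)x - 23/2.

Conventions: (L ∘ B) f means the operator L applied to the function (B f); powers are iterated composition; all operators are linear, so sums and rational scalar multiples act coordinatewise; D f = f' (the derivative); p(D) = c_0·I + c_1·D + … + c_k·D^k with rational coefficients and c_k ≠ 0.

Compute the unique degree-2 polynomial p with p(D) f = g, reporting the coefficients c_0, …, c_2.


D^0 f = 3x^3 - (7/2)x^2 - 4
D^1 f = 9x^2 - 7x
D^2 f = 18x - 7
matching coefficients of g against c_0 f + c_1 Df + … from the top degree down determines the c_i
solution: c_0 = 2, c_1 = -1/2, c_2 = 1/2

c_0 = 2, c_1 = -1/2, c_2 = 1/2


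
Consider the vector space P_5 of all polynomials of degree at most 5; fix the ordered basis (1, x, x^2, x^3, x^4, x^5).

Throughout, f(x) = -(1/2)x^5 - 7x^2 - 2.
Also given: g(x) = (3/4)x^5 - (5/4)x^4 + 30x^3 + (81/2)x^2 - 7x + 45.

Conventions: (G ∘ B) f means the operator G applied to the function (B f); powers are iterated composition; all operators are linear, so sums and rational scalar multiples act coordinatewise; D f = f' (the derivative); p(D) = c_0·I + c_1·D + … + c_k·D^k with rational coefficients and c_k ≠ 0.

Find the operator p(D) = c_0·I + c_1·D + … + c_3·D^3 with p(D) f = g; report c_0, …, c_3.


c_0 = -3/2, c_1 = 1/2, c_2 = -3, c_3 = -1

D^0 f = -(1/2)x^5 - 7x^2 - 2
D^1 f = -(5/2)x^4 - 14x
D^2 f = -10x^3 - 14
D^3 f = -30x^2
matching coefficients of g against c_0 f + c_1 Df + … from the top degree down determines the c_i
solution: c_0 = -3/2, c_1 = 1/2, c_2 = -3, c_3 = -1


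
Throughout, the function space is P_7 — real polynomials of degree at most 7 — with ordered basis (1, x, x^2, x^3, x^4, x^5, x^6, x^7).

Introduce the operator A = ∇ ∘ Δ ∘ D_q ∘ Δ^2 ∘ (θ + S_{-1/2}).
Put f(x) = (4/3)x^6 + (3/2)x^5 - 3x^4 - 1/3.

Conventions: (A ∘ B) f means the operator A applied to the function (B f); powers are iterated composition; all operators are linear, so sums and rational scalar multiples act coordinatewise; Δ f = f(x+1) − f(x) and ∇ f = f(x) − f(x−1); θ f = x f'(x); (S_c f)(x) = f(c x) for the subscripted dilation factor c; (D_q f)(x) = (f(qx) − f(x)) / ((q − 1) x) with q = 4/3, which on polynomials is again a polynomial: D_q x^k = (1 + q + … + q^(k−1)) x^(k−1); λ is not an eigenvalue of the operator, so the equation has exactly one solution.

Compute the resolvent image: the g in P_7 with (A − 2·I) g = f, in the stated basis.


write g with unknown coordinates in the stated basis and equate coefficients in (A − 2·I) g = f
solving from the highest basis element down gives g = -(2/3)x^6 - (3/4)x^5 + (3/2)x^4 - (336875/144)x - 657997/288
check: A g = -(336875/72)x - 658045/144
so A g − 2·g = (4/3)x^6 + (3/2)x^5 - 3x^4 - 1/3 = f ✓

the image equals g(x) = -(2/3)x^6 - (3/4)x^5 + (3/2)x^4 - (336875/144)x - 657997/288


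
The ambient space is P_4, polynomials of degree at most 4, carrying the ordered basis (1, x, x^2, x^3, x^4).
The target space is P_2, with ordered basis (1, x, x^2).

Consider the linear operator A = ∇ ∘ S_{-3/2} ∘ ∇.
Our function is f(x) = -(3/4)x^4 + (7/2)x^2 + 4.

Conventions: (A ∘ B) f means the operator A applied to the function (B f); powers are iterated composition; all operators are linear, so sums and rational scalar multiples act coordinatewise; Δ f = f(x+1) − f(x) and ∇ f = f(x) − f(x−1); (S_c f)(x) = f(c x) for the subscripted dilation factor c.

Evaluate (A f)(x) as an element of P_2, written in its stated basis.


∇ f = -3x^3 + (9/2)x^2 + 4x - 11/4
S_{-3/2} ∇ f = (81/8)x^3 + (81/8)x^2 - 6x - 11/4
∇ S_{-3/2} ∇ f = (243/8)x^2 - (81/8)x - 6

the result is g(x) = (243/8)x^2 - (81/8)x - 6


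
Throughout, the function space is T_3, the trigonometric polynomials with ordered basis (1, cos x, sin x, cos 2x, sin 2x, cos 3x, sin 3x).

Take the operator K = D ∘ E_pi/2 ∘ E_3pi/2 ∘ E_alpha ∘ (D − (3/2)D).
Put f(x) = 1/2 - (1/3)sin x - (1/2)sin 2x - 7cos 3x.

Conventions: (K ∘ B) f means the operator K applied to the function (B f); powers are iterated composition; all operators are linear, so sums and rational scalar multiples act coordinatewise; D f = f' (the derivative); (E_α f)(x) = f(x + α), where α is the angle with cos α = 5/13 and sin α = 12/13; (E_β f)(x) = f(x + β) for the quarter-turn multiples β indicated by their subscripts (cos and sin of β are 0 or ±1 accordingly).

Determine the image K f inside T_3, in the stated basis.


the result is g(x) = -(2/13)cos x - (5/78)sin x - (120/169)cos 2x + (119/169)sin 2x + (128205/4394)cos 3x - (26082/2197)sin 3x

D f = -(1/3)cos x - cos 2x + 21sin 3x
D f = -(1/3)cos x - cos 2x + 21sin 3x
(-(3/2)D) f = (1/2)cos x + (3/2)cos 2x - (63/2)sin 3x
(D − (3/2)D) f = (1/6)cos x + (1/2)cos 2x - (21/2)sin 3x
E_alpha (D − (3/2)D) f = (5/78)cos x - (2/13)sin x - (119/338)cos 2x - (60/169)sin 2x + (8694/2197)cos 3x + (42735/4394)sin 3x
E_3pi/2 E_alpha (D − (3/2)D) f = (2/13)cos x + (5/78)sin x + (119/338)cos 2x + (60/169)sin 2x + (42735/4394)cos 3x - (8694/2197)sin 3x
E_pi/2 (E_3pi/2 ∘ E_alpha) (D − (3/2)D) f = (5/78)cos x - (2/13)sin x - (119/338)cos 2x - (60/169)sin 2x + (8694/2197)cos 3x + (42735/4394)sin 3x
D (E_pi/2 ∘ E_3pi/2 ∘ E_alpha ∘ (D − (3/2)D)) f = -(2/13)cos x - (5/78)sin x - (120/169)cos 2x + (119/169)sin 2x + (128205/4394)cos 3x - (26082/2197)sin 3x


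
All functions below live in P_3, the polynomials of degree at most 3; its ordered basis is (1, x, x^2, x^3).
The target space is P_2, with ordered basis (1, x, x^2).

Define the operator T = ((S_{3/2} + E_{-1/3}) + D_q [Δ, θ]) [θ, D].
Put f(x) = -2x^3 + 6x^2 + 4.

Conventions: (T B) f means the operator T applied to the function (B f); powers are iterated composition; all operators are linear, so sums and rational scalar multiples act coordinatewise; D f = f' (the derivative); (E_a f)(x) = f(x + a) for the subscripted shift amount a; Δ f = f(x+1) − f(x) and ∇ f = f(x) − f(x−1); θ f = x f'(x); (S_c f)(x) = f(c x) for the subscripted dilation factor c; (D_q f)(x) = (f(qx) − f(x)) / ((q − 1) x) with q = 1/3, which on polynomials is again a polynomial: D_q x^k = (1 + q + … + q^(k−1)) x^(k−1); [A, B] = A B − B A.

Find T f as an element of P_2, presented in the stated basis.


the result is g(x) = (39/2)x^2 - 34x + 50/3

D f = -6x^2 + 12x
θ D f = -12x^2 + 12x
θ f = -6x^3 + 12x^2
D θ f = -18x^2 + 24x
[θ, D] f = 6x^2 - 12x
S_{3/2} [θ, D] f = (27/2)x^2 - 18x
E_{-1/3} [θ, D] f = 6x^2 - 16x + 14/3
(S_{3/2} + E_{-1/3}) [θ, D] f = (39/2)x^2 - 34x + 14/3
θ [θ, D] f = 12x^2 - 12x
Δ θ [θ, D] f = 24x
Δ [θ, D] f = 12x - 6
θ Δ [θ, D] f = 12x
[Δ, θ] [θ, D] f = 12x
D_q [Δ, θ] [θ, D] f = 12
((S_{3/2} + E_{-1/3}) + D_q [Δ, θ]) [θ, D] f = (39/2)x^2 - 34x + 50/3


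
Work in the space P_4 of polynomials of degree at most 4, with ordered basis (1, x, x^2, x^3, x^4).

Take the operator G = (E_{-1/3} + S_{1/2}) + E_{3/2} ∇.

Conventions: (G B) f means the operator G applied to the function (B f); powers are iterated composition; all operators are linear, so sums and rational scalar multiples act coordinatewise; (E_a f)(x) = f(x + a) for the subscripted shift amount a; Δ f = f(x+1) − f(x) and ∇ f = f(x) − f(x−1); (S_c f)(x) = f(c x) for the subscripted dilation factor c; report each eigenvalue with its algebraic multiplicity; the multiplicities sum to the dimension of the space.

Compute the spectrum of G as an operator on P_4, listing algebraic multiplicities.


image of 1: 2
image of x: (3/2)x + 2/3
image of x^2: (5/4)x^2 + (4/3)x + 19/9
image of x^3: (9/8)x^3 + 2x^2 + (19/3)x + 347/108
image of x^4: (17/16)x^4 + (8/3)x^3 + (38/3)x^2 + (347/27)x + 406/81
the matrix is upper triangular; its diagonal is (2, 3/2, 5/4, 9/8, 17/16)
for a triangular matrix the eigenvalues are the diagonal entries, with algebraic multiplicity their repetition count

λ = 17/16 (multiplicity 1), λ = 9/8 (multiplicity 1), λ = 5/4 (multiplicity 1), λ = 3/2 (multiplicity 1), λ = 2 (multiplicity 1)


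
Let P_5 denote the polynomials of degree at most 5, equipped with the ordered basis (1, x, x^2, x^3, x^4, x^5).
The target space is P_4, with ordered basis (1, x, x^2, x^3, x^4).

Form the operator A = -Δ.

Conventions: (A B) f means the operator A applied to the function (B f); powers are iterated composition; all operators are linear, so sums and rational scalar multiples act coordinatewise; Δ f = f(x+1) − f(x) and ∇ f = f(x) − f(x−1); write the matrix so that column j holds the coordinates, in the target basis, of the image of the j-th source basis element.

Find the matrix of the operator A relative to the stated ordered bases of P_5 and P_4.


image of 1: 0
image of x: -1
image of x^2: -2x - 1
image of x^3: -3x^2 - 3x - 1
image of x^4: -4x^3 - 6x^2 - 4x - 1
image of x^5: -5x^4 - 10x^3 - 10x^2 - 5x - 1
each image's coordinates form column j of the matrix

the matrix is [[0, -1, -1, -1, -1, -1]; [0, 0, -2, -3, -4, -5]; [0, 0, 0, -3, -6, -10]; [0, 0, 0, 0, -4, -10]; [0, 0, 0, 0, 0, -5]] (rows listed top to bottom)


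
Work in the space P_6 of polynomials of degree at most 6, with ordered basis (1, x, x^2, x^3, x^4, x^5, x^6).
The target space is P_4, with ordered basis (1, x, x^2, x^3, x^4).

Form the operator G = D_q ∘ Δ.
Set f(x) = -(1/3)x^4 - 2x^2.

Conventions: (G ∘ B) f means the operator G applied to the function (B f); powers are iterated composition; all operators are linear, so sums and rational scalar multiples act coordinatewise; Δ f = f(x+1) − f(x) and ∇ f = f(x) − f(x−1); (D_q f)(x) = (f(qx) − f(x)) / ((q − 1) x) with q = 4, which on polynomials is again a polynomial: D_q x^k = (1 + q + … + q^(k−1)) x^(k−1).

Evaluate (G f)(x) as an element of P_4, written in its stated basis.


the image equals g(x) = -28x^2 - 10x - 16/3

Δ f = -(4/3)x^3 - 2x^2 - (16/3)x - 7/3
D_q Δ f = -28x^2 - 10x - 16/3


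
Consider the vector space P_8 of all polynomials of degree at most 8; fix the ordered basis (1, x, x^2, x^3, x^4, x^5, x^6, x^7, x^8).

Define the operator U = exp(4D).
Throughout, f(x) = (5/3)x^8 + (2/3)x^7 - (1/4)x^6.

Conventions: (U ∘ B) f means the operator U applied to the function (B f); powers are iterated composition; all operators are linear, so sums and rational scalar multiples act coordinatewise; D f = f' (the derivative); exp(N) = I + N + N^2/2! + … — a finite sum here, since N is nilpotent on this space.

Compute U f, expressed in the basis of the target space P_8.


order-1 term: (160/3)x^7 + (56/3)x^6 - 6x^5
order-2 term: (2240/3)x^6 + 224x^5 - 60x^4
order-3 term: (17920/3)x^5 + (4480/3)x^4 - 320x^3
order-4 term: (89600/3)x^4 + (17920/3)x^3 - 960x^2
order-5 term: (286720/3)x^3 + 14336x^2 - 1536x
order-6 term: (573440/3)x^2 + (57344/3)x - 1024
order-7 term: (655360/3)x + 32768/3
order-8 term: 327680/3
the series for exp(4D) f terminates at order 8
exp(4D) f = (5/3)x^8 + 54x^7 + (9181/12)x^6 + (18574/3)x^5 + 31300x^4 + (303680/3)x^3 + (613568/3)x^2 + 236032x + 357376/3

the image equals g(x) = (5/3)x^8 + 54x^7 + (9181/12)x^6 + (18574/3)x^5 + 31300x^4 + (303680/3)x^3 + (613568/3)x^2 + 236032x + 357376/3


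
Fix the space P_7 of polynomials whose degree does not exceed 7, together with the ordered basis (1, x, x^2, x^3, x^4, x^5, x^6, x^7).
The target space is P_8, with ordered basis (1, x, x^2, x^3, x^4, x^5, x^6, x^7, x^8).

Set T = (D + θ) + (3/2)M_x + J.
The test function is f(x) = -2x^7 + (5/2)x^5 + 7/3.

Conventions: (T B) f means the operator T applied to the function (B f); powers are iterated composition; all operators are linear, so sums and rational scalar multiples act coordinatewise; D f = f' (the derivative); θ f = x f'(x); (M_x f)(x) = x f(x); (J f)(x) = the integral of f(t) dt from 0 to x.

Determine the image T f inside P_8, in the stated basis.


D f = -14x^6 + (25/2)x^4
θ f = -14x^7 + (25/2)x^5
(D + θ) f = -14x^7 - 14x^6 + (25/2)x^5 + (25/2)x^4
M_x f = -2x^8 + (5/2)x^6 + (7/3)x
((3/2)M_x) f = -3x^8 + (15/4)x^6 + (7/2)x
J f = -(1/4)x^8 + (5/12)x^6 + (7/3)x
((D + θ) + (3/2)M_x + J) f = -(13/4)x^8 - 14x^7 - (59/6)x^6 + (25/2)x^5 + (25/2)x^4 + (35/6)x

the image equals g(x) = -(13/4)x^8 - 14x^7 - (59/6)x^6 + (25/2)x^5 + (25/2)x^4 + (35/6)x


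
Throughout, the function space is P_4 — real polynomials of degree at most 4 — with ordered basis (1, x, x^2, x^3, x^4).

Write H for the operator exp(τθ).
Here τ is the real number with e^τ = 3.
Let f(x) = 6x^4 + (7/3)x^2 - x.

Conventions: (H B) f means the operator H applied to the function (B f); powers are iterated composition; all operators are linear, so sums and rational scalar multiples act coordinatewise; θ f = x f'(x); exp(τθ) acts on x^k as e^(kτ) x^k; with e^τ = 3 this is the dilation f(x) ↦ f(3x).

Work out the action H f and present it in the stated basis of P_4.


exp(τθ) x^k = e^(kτ) x^k; with e^τ = 3 this sends x^k to 3^k x^k
x ↦ 3 x
x^2 ↦ 9 x^2
x^4 ↦ 81 x^4
applying this coordinatewise to f: exp(τθ) f = 486x^4 + 21x^2 - 3x

the result is g(x) = 486x^4 + 21x^2 - 3x


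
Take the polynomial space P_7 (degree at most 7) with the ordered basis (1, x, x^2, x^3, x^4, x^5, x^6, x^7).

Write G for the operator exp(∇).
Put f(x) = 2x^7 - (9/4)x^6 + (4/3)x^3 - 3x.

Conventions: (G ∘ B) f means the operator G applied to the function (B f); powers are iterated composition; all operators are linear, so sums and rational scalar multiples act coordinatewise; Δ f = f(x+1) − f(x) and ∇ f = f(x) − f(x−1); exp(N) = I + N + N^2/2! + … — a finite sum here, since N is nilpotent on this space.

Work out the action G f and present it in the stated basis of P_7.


the result is g(x) = 2x^7 + (47/4)x^6 - (27/2)x^5 - 70x^4 + (349/3)x^3 + (217/4)x^2 - 156x + 407/12

order-1 term: 14x^6 - (111/2)x^5 + (415/4)x^4 - 115x^3 + (319/4)x^2 - (63/2)x + 31/12
order-2 term: 42x^5 - (975/4)x^4 + 625x^3 - (3465/4)x^2 + (1281/2)x - 799/4
order-3 term: 70x^4 - 465x^3 + (2505/2)x^2 - (3195/2)x + 4835/6
order-4 term: 70x^3 - (1815/4)x^2 + 1045x - 3385/4
order-5 term: 42x^2 - (447/2)x + 1255/4
order-6 term: 14x - 177/4
order-7 term: 2
the series for exp(∇) f terminates at order 7
exp(∇) f = 2x^7 + (47/4)x^6 - (27/2)x^5 - 70x^4 + (349/3)x^3 + (217/4)x^2 - 156x + 407/12


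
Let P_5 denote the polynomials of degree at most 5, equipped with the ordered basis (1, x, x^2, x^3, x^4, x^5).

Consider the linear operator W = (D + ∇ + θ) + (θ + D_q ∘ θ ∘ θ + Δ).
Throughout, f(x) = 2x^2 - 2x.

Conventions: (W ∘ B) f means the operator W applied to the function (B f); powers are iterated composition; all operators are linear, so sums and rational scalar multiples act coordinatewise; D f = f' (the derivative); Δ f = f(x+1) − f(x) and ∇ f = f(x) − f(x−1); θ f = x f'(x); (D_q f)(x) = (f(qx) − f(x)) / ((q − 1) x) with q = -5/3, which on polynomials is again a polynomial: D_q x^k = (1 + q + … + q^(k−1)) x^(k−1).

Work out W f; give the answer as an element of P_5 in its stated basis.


the result is g(x) = 8x^2 + (8/3)x - 8

D f = 4x - 2
∇ f = 4x - 4
θ f = 4x^2 - 2x
(D + ∇ + θ) f = 4x^2 + 6x - 6
θ f = 4x^2 - 2x
θ f = 4x^2 - 2x
θ θ f = 8x^2 - 2x
D_q θ θ f = -(16/3)x - 2
Δ f = 4x
(θ + D_q ∘ θ ∘ θ + Δ) f = 4x^2 - (10/3)x - 2
((D + ∇ + θ) + (θ + D_q ∘ θ ∘ θ + Δ)) f = 8x^2 + (8/3)x - 8


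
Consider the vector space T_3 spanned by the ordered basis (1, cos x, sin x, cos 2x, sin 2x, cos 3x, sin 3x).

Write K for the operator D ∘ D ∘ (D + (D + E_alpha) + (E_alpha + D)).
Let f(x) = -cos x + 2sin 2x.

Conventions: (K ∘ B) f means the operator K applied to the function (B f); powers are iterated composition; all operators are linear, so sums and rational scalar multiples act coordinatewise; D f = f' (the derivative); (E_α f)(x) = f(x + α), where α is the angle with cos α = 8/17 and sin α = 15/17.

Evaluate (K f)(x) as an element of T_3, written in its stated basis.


D f = sin x + 4cos 2x
D f = sin x + 4cos 2x
E_alpha f = -(8/17)cos x + (15/17)sin x + (480/289)cos 2x - (322/289)sin 2x
(D + E_alpha) f = -(8/17)cos x + (32/17)sin x + (1636/289)cos 2x - (322/289)sin 2x
E_alpha f = -(8/17)cos x + (15/17)sin x + (480/289)cos 2x - (322/289)sin 2x
D f = sin x + 4cos 2x
(E_alpha + D) f = -(8/17)cos x + (32/17)sin x + (1636/289)cos 2x - (322/289)sin 2x
(D + (D + E_alpha) + (E_alpha + D)) f = -(16/17)cos x + (81/17)sin x + (4428/289)cos 2x - (644/289)sin 2x
D (D + (D + E_alpha) + (E_alpha + D)) f = (81/17)cos x + (16/17)sin x - (1288/289)cos 2x - (8856/289)sin 2x
D D (D + (D + E_alpha) + (E_alpha + D)) f = (16/17)cos x - (81/17)sin x - (17712/289)cos 2x + (2576/289)sin 2x

g(x) = (16/17)cos x - (81/17)sin x - (17712/289)cos 2x + (2576/289)sin 2x


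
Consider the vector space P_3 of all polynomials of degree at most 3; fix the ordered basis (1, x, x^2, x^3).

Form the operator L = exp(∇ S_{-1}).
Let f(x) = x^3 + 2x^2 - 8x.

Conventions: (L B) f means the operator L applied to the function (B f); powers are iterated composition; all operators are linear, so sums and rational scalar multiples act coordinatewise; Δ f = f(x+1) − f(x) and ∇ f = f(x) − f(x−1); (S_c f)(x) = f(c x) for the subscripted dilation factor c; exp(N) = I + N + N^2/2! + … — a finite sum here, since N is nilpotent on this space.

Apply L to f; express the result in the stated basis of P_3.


g(x) = x^3 - x^2 - 4x + 4

order-1 term: -3x^2 + 7x + 5
order-2 term: -3x - 2
order-3 term: 1
the series for exp(∇ S_{-1}) f terminates at order 3
exp(∇ S_{-1}) f = x^3 - x^2 - 4x + 4


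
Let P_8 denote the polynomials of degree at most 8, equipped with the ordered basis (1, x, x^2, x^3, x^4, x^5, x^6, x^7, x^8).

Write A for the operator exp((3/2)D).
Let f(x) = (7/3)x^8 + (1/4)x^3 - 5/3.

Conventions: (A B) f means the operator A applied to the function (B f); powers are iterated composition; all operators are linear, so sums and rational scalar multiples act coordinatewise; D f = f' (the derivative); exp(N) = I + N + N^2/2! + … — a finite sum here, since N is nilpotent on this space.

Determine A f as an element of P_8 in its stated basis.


the result is g(x) = (7/3)x^8 + 28x^7 + 147x^6 + 441x^5 + (6615/8)x^4 + (1985/2)x^3 + (11925/16)x^2 + (2565/8)x + 45295/768

order-1 term: 28x^7 + (9/8)x^2
order-2 term: 147x^6 + (27/16)x
order-3 term: 441x^5 + 27/32
order-4 term: (6615/8)x^4
order-5 term: (3969/4)x^3
order-6 term: (11907/16)x^2
order-7 term: (5103/16)x
order-8 term: 15309/256
the series for exp((3/2)D) f terminates at order 8
exp((3/2)D) f = (7/3)x^8 + 28x^7 + 147x^6 + 441x^5 + (6615/8)x^4 + (1985/2)x^3 + (11925/16)x^2 + (2565/8)x + 45295/768


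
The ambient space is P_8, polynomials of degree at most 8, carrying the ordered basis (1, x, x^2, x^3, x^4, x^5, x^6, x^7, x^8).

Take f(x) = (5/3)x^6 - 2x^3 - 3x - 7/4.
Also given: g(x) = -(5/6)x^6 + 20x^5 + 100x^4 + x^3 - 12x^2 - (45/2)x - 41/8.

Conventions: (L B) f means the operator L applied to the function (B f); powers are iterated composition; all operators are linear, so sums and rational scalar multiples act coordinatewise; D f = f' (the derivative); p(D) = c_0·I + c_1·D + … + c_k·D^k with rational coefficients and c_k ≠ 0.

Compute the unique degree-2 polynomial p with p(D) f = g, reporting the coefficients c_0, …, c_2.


p(D) = -(1/2)·I + 2·D + 2·D^2, i.e. c_0 = -1/2, c_1 = 2, c_2 = 2

D^0 f = (5/3)x^6 - 2x^3 - 3x - 7/4
D^1 f = 10x^5 - 6x^2 - 3
D^2 f = 50x^4 - 12x
matching coefficients of g against c_0 f + c_1 Df + … from the top degree down determines the c_i
solution: c_0 = -1/2, c_1 = 2, c_2 = 2


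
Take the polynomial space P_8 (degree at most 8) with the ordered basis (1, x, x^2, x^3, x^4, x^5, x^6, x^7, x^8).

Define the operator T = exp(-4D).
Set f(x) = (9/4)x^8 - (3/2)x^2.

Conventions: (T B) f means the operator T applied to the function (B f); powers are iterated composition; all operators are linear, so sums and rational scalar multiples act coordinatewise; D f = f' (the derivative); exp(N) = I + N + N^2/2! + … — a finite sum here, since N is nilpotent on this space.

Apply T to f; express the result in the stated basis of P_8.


g(x) = (9/4)x^8 - 72x^7 + 1008x^6 - 8064x^5 + 40320x^4 - 129024x^3 + (516093/2)x^2 - 294900x + 147432

order-1 term: -72x^7 + 12x
order-2 term: 1008x^6 - 24
order-3 term: -8064x^5
order-4 term: 40320x^4
order-5 term: -129024x^3
order-6 term: 258048x^2
order-7 term: -294912x
order-8 term: 147456
the series for exp(-4D) f terminates at order 8
exp(-4D) f = (9/4)x^8 - 72x^7 + 1008x^6 - 8064x^5 + 40320x^4 - 129024x^3 + (516093/2)x^2 - 294900x + 147432
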